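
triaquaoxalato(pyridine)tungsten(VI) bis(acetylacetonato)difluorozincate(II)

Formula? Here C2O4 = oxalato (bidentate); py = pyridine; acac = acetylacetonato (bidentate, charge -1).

[W(C2O4)(H2O)3(py)][Zn(acac)2F2]2

Cation [W…]: ligand charges -2, W(VI) ⇒ ion charge 4+.
Anion [Zn…]: ligand charges -4, Zn(II) ⇒ ion charge 2−.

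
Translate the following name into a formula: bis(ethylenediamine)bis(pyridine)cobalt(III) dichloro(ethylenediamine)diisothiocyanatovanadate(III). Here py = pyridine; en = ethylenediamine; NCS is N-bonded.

Cation [Co…]: ligand charges 0, Co(III) ⇒ ion charge 3+.
Anion [V…]: ligand charges -4, V(III) ⇒ ion charge 1−.

[Co(en)2(py)2][VCl2(en)(NCS)2]3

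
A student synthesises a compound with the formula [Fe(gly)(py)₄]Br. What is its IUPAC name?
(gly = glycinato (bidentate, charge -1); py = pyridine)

The 1 bromide counter-ion carries a total charge of -1, so each complex ion is 1+.
Ligand charges: 1×glycinato (-1 each), 4×pyridine (neutral); total -1. So Fe + (-1) = 1+, giving Fe = +2.
Ligands are named alphabetically: glycinato before pyridine.

(glycinato)tetrakis(pyridine)iron(II) bromide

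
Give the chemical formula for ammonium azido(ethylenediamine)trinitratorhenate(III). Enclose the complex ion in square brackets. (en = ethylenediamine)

Ligands: 1 ethylenediamine (en, neutral), 3 nitrato (NO3, -1), 1 azido (N3, -1). Ligand charge sum = -4.
With Re in oxidation state +3, the complex ion is [Re...]^1−.
Charge balance with ammonium (+1) requires 1 complex ion per 1 ammonium.

NH4[Re(en)(N3)(NO3)3]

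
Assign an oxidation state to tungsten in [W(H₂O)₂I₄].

No counter-ion: the bracketed complex is neutral.
Ligand charges: 4×I = -4; 2×H2O neutral; sum -4.
W + (-4) = 0 ⇒ W is +4.

+4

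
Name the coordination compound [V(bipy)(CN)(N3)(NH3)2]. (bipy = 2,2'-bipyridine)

diammineazido(2,2'-bipyridine)cyanovanadium(II)

There is no counter-ion, so the complex is neutral overall.
Ligand charges: 1×azido (-1 each), 1×2,2'-bipyridine (neutral), 2×ammine (neutral), 1×cyano (-1 each); total -2. So V + (-2) = 0, giving V = +2.
Ligands are named alphabetically: ammine before azido before bipyridine before cyano.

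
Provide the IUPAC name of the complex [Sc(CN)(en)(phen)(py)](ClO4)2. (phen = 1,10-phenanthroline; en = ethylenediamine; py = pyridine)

cyano(ethylenediamine)(1,10-phenanthroline)(pyridine)scandium(III) perchlorate

The 2 perchlorate counter-ions carry a total charge of -2, so each complex ion is 2+.
Ligand charges: 1×1,10-phenanthroline (neutral), 1×ethylenediamine (neutral), 1×cyano (-1 each), 1×pyridine (neutral); total -1. So Sc + (-1) = 2+, giving Sc = +3.
Ligands are named alphabetically: cyano before ethylenediamine before phenanthroline before pyridine.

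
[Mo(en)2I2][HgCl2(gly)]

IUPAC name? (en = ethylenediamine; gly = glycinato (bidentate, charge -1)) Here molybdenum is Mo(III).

Mo is given as +3; the cation's ligand charges sum to -2, so the complex cation is 1+.
A 1:1 salt means the anion carries the equal and opposite charge, 1−.
Anion: ligand charges sum to -3; for the ion to be 1−, Hg = +2.

bis(ethylenediamine)diiodomolybdenum(III) dichloro(glycinato)mercurate(II)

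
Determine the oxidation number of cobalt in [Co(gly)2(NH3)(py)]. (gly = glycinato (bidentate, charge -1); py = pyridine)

+2

No counter-ion: the bracketed complex is neutral.
Ligand charges: 1×NH3 neutral; 2×gly = -2; 1×py neutral; sum -2.
Co + (-2) = 0 ⇒ Co is +2.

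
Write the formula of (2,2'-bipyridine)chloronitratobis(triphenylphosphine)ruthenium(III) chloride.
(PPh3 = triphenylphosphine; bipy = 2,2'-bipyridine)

[Ru(bipy)Cl(NO3)(PPh3)2]Cl

Ligands: 1 nitrato (NO3, -1), 2 triphenylphosphine (PPh3, neutral), 1 2,2'-bipyridine (bipy, neutral), 1 chloro (Cl, -1). Ligand charge sum = -2.
With Ru in oxidation state +3, the complex ion is [Ru...]^1+.
Charge balance with chloride (-1) requires 1 complex ion per 1 chloride.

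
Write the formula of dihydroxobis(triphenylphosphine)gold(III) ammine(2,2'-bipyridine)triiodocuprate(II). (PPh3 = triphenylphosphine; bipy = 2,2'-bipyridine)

Cation [Au…]: ligand charges -2, Au(III) ⇒ ion charge 1+.
Anion [Cu…]: ligand charges -3, Cu(II) ⇒ ion charge 1−.

[Au(OH)2(PPh3)2][Cu(bipy)I3(NH3)]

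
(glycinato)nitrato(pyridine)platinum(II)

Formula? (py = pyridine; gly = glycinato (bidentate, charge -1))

[Pt(gly)(NO3)(py)]

Ligands: 1 nitrato (NO3, -1), 1 pyridine (py, neutral), 1 glycinato (gly, -1). Ligand charge sum = -2.
With Pt in oxidation state +2, the complex ion is [Pt...].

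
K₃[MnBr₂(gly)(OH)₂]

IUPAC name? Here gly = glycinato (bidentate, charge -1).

The 3 potassium counter-ions carry a total charge of +3, so each complex ion is 3−.
Ligand charges: 1×glycinato (-1 each), 2×hydroxo (-1 each), 2×bromo (-1 each); total -5. So Mn + (-5) = 3−, giving Mn = +2.
Ligands are named alphabetically: bromo before glycinato before hydroxo.
The complex ion is anionic, so manganese takes the -ate form manganate(II).

potassium dibromo(glycinato)dihydroxomanganate(II)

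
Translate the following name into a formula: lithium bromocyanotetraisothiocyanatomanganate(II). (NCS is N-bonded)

Li4[MnBr(CN)(NCS)4]

Ligands: 1 cyano (CN, -1), 4 isothiocyanato (NCS, -1), 1 bromo (Br, -1). Ligand charge sum = -6.
With Mn in oxidation state +2, the complex ion is [Mn...]^4−.
Charge balance with lithium (+1) requires 1 complex ion per 4 lithium.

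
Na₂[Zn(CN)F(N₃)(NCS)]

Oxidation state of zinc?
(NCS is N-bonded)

2 sodium outside the brackets (+1 each) → the complex ion is 2−.
Ligand charges: 1×CN = -1; 1×N3 = -1; 1×F = -1; 1×NCS = -1; sum -4.
Zn + (-4) = 2− ⇒ Zn is +2.

+2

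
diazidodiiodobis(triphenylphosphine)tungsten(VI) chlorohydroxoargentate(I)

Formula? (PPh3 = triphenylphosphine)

[WI2(N3)2(PPh3)2][AgCl(OH)]2

Cation [W…]: ligand charges -4, W(VI) ⇒ ion charge 2+.
Anion [Ag…]: ligand charges -2, Ag(I) ⇒ ion charge 1−.
One 2+ cation requires 2 of the 1− anion.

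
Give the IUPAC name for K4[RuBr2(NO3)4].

The 4 potassium counter-ions carry a total charge of +4, so each complex ion is 4−.
Ligand charges: 2×bromo (-1 each), 4×nitrato (-1 each); total -6. So Ru + (-6) = 4−, giving Ru = +2.
The complex ion is anionic, so ruthenium takes the -ate form ruthenate(II).

potassium dibromotetranitratoruthenate(II)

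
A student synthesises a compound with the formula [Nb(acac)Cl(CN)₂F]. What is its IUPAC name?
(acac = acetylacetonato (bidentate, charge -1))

There is no counter-ion, so the complex is neutral overall.
Ligand charges: 1×chloro (-1 each), 1×acetylacetonato (-1 each), 1×fluoro (-1 each), 2×cyano (-1 each); total -5. So Nb + (-5) = 0, giving Nb = +5.
Ligands are named alphabetically: acetylacetonato before chloro before cyano before fluoro.

(acetylacetonato)chlorodicyanofluoroniobium(V)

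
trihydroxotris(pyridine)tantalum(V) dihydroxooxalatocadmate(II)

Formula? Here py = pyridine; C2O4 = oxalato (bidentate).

[Ta(OH)3(py)3][Cd(C2O4)(OH)2]

Cation [Ta…]: ligand charges -3, Ta(V) ⇒ ion charge 2+.
Anion [Cd…]: ligand charges -4, Cd(II) ⇒ ion charge 2−.
One 2+ cation balances one 2− anion.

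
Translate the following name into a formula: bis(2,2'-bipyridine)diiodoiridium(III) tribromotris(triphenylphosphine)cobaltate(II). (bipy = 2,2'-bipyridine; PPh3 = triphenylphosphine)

Cation [Ir…]: ligand charges -2, Ir(III) ⇒ ion charge 1+.
Anion [Co…]: ligand charges -3, Co(II) ⇒ ion charge 1−.

[Ir(bipy)2I2][CoBr3(PPh3)3]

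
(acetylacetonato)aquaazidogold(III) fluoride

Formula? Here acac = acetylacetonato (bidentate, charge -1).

Ligands: 1 acetylacetonato (acac, -1), 1 aqua (H2O, neutral), 1 azido (N3, -1). Ligand charge sum = -2.
With Au in oxidation state +3, the complex ion is [Au...]^1+.
Charge balance with fluoride (-1) requires 1 complex ion per 1 fluoride.

[Au(acac)(H2O)(N3)]F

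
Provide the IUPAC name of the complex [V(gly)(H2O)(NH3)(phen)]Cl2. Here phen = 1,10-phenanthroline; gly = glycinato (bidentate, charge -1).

ammineaqua(glycinato)(1,10-phenanthroline)vanadium(III) chloride

The 2 chloride counter-ions carry a total charge of -2, so each complex ion is 2+.
Ligand charges: 1×aqua (neutral), 1×ammine (neutral), 1×1,10-phenanthroline (neutral), 1×glycinato (-1 each); total -1. So V + (-1) = 2+, giving V = +3.
Ligands are named alphabetically: ammine before aqua before glycinato before phenanthroline.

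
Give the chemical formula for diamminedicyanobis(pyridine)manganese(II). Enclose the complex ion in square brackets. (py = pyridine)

[Mn(CN)2(NH3)2(py)2]

Ligands: 2 cyano (CN, -1), 2 pyridine (py, neutral), 2 ammine (NH3, neutral). Ligand charge sum = -2.
With Mn in oxidation state +2, the complex ion is [Mn...].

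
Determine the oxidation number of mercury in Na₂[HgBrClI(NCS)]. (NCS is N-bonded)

+2

2 sodium outside the brackets (+1 each) → the complex ion is 2−.
Ligand charges: 1×Cl = -1; 1×I = -1; 1×Br = -1; 1×NCS = -1; sum -4.
Hg + (-4) = 2− ⇒ Hg is +2.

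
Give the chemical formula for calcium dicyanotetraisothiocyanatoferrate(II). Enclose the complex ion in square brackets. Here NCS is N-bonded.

Ligands: 4 isothiocyanato (NCS, -1), 2 cyano (CN, -1). Ligand charge sum = -6.
Charge balance with calcium (+2) requires 1 complex ion per 2 calcium.

Ca2[Fe(CN)2(NCS)4]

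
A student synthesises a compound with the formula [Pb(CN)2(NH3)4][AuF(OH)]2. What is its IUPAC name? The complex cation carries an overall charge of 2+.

The complex cation is given as 2+; its ligand charges sum to -2, so Pb = +4.
With 2 anions per cation, each anion must be 2/2 = 1−.
Anion: ligand charges sum to -2; for the ion to be 1−, Au = +1.

tetraamminedicyanolead(IV) fluorohydroxoaurate(I)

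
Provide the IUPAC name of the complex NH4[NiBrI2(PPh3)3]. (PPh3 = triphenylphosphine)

The 1 ammonium counter-ion carries a total charge of +1, so each complex ion is 1−.
Ligand charges: 1×bromo (-1 each), 2×iodo (-1 each), 3×triphenylphosphine (neutral); total -3. So Ni + (-3) = 1−, giving Ni = +2.
The complex ion is anionic, so nickel takes the -ate form nickelate(II).

ammonium bromodiiodotris(triphenylphosphine)nickelate(II)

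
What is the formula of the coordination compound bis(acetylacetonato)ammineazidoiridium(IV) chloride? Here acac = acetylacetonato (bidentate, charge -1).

Ligands: 1 azido (N3, -1), 1 ammine (NH3, neutral), 2 acetylacetonato (acac, -1). Ligand charge sum = -3.
With Ir in oxidation state +4, the complex ion is [Ir...]^1+.
Charge balance with chloride (-1) requires 1 complex ion per 1 chloride.

[Ir(acac)2(N3)(NH3)]Cl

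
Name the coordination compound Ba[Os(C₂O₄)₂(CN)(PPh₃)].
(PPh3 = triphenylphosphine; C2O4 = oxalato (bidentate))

barium cyanodioxalato(triphenylphosphine)osmate(III)

The 1 barium counter-ion carries a total charge of +2, so each complex ion is 2−.
Ligand charges: 1×triphenylphosphine (neutral), 2×oxalato (-2 each), 1×cyano (-1 each); total -5. So Os + (-5) = 2−, giving Os = +3.
Ligands are named alphabetically: cyano before oxalato before triphenylphosphine.
The complex ion is anionic, so osmium takes the -ate form osmate(III).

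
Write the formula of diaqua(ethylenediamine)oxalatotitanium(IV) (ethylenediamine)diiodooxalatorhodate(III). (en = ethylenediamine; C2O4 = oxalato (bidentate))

[Ti(C2O4)(en)(H2O)2][Rh(C2O4)(en)I2]2

Cation [Ti…]: ligand charges -2, Ti(IV) ⇒ ion charge 2+.
Anion [Rh…]: ligand charges -4, Rh(III) ⇒ ion charge 1−.
One 2+ cation requires 2 of the 1− anion.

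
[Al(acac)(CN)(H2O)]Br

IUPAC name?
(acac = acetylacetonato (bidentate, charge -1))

The 1 bromide counter-ion carries a total charge of -1, so each complex ion is 1+.
Ligand charges: 1×aqua (neutral), 1×acetylacetonato (-1 each), 1×cyano (-1 each); total -2. So Al + (-2) = 1+, giving Al = +3.
Ligands are named alphabetically: acetylacetonato before aqua before cyano.

(acetylacetonato)aquacyanoaluminium(III) bromide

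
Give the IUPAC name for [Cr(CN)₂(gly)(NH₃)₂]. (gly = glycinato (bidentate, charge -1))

There is no counter-ion, so the complex is neutral overall.
Ligand charges: 2×cyano (-1 each), 1×glycinato (-1 each), 2×ammine (neutral); total -3. So Cr + (-3) = 0, giving Cr = +3.
Ligands are named alphabetically: ammine before cyano before glycinato.

diamminedicyano(glycinato)chromium(III)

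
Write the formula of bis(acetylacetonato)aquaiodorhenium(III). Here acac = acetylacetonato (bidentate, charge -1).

Ligands: 1 aqua (H2O, neutral), 2 acetylacetonato (acac, -1), 1 iodo (I, -1). Ligand charge sum = -3.
With Re in oxidation state +3, the complex ion is [Re...].

[Re(acac)2(H2O)I]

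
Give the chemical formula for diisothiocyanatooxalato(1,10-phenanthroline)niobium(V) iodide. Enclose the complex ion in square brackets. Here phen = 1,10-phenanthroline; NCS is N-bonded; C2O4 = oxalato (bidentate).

Ligands: 1 1,10-phenanthroline (phen, neutral), 2 isothiocyanato (NCS, -1), 1 oxalato (C2O4, -2). Ligand charge sum = -4.
With Nb in oxidation state +5, the complex ion is [Nb...]^1+.
Charge balance with iodide (-1) requires 1 complex ion per 1 iodide.

[Nb(C2O4)(NCS)2(phen)]I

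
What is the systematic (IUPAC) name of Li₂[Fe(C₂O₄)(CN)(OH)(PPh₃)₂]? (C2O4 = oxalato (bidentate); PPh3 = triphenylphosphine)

The 2 lithium counter-ions carry a total charge of +2, so each complex ion is 2−.
Ligand charges: 1×oxalato (-2 each), 2×triphenylphosphine (neutral), 1×cyano (-1 each), 1×hydroxo (-1 each); total -4. So Fe + (-4) = 2−, giving Fe = +2.
Ligands are named alphabetically: cyano before hydroxo before oxalato before triphenylphosphine.
The complex ion is anionic, so iron takes the -ate form ferrate(II).

lithium cyanohydroxooxalatobis(triphenylphosphine)ferrate(II)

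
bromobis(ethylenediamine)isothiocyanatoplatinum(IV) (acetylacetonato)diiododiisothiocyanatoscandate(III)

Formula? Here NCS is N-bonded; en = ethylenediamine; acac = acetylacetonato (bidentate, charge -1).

Cation [Pt…]: ligand charges -2, Pt(IV) ⇒ ion charge 2+.
Anion [Sc…]: ligand charges -5, Sc(III) ⇒ ion charge 2−.

[PtBr(en)2(NCS)][Sc(acac)I2(NCS)2]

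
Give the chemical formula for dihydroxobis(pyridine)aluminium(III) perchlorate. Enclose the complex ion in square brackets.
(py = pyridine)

Ligands: 2 pyridine (py, neutral), 2 hydroxo (OH, -1). Ligand charge sum = -2.
Charge balance with perchlorate (-1) requires 1 complex ion per 1 perchlorate.

[Al(OH)2(py)2]ClO4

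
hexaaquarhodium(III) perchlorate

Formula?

Ligands: 6 aqua (H2O, neutral). Ligand charge sum = 0.
Charge balance with perchlorate (-1) requires 1 complex ion per 3 perchlorate.

[Rh(H2O)6](ClO4)3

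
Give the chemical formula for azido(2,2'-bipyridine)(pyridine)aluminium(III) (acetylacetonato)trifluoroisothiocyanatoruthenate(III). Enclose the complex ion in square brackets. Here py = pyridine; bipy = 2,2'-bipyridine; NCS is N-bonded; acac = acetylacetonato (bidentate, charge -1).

Cation [Al…]: ligand charges -1, Al(III) ⇒ ion charge 2+.
Anion [Ru…]: ligand charges -5, Ru(III) ⇒ ion charge 2−.
One 2+ cation balances one 2− anion.

[Al(bipy)(N3)(py)][Ru(acac)F3(NCS)]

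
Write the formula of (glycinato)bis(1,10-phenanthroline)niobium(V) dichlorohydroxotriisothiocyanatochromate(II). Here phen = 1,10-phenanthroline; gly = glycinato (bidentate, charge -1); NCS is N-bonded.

[Nb(gly)(phen)2][CrCl2(NCS)3(OH)]

Cation [Nb…]: ligand charges -1, Nb(V) ⇒ ion charge 4+.
Anion [Cr…]: ligand charges -6, Cr(II) ⇒ ion charge 4−.
One 4+ cation balances one 4− anion.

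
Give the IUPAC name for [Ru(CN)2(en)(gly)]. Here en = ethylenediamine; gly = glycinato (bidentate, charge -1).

dicyano(ethylenediamine)(glycinato)ruthenium(III)

There is no counter-ion, so the complex is neutral overall.
Ligand charges: 1×ethylenediamine (neutral), 2×cyano (-1 each), 1×glycinato (-1 each); total -3. So Ru + (-3) = 0, giving Ru = +3.
Ligands are named alphabetically: cyano before ethylenediamine before glycinato.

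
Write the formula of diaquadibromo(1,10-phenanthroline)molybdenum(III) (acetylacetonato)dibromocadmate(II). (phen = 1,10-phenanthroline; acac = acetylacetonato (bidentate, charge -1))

Cation [Mo…]: ligand charges -2, Mo(III) ⇒ ion charge 1+.
Anion [Cd…]: ligand charges -3, Cd(II) ⇒ ion charge 1−.
One 1+ cation balances one 1− anion.

[MoBr2(H2O)2(phen)][Cd(acac)Br2]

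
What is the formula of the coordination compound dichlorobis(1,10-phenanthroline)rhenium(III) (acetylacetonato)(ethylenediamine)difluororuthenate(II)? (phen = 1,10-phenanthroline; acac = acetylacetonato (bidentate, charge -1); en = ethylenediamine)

Cation [Re…]: ligand charges -2, Re(III) ⇒ ion charge 1+.
Anion [Ru…]: ligand charges -3, Ru(II) ⇒ ion charge 1−.
One 1+ cation balances one 1− anion.

[ReCl2(phen)2][Ru(acac)(en)F2]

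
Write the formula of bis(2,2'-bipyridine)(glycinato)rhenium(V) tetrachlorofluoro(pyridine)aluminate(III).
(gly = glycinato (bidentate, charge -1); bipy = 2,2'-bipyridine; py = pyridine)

[Re(bipy)2(gly)][AlCl4F(py)]2

Cation [Re…]: ligand charges -1, Re(V) ⇒ ion charge 4+.
Anion [Al…]: ligand charges -5, Al(III) ⇒ ion charge 2−.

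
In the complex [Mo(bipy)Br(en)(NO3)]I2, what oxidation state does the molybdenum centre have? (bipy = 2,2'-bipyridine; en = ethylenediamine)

+4

2 iodide outside the brackets (-1 each) → the complex ion is 2+.
Ligand charges: 1×bipy neutral; 1×en neutral; 1×Br = -1; 1×NO3 = -1; sum -2.
Mo + (-2) = 2+ ⇒ Mo is +4.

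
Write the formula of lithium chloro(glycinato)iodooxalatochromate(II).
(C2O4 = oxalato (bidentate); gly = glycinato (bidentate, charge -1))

Li3[Cr(C2O4)Cl(gly)I]

Ligands: 1 oxalato (C2O4, -2), 1 chloro (Cl, -1), 1 iodo (I, -1), 1 glycinato (gly, -1). Ligand charge sum = -5.
Charge balance with lithium (+1) requires 1 complex ion per 3 lithium.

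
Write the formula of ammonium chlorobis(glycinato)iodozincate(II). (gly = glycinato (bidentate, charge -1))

Ligands: 1 chloro (Cl, -1), 2 glycinato (gly, -1), 1 iodo (I, -1). Ligand charge sum = -4.
With Zn in oxidation state +2, the complex ion is [Zn...]^2−.
Charge balance with ammonium (+1) requires 1 complex ion per 2 ammonium.

(NH4)2[ZnCl(gly)2I]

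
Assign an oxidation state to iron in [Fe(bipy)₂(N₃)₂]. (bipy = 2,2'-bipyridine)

No counter-ion: the bracketed complex is neutral.
Ligand charges: 2×N3 = -2; 2×bipy neutral; sum -2.
Fe + (-2) = 0 ⇒ Fe is +2.

+2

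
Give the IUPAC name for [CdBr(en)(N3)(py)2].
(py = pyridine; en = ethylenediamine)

azidobromo(ethylenediamine)bis(pyridine)cadmium(II)

There is no counter-ion, so the complex is neutral overall.
Ligand charges: 2×pyridine (neutral), 1×bromo (-1 each), 1×ethylenediamine (neutral), 1×azido (-1 each); total -2. So Cd + (-2) = 0, giving Cd = +2.
Ligands are named alphabetically: azido before bromo before ethylenediamine before pyridine.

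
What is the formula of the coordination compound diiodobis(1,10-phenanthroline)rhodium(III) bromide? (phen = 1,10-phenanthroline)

[RhI2(phen)2]Br

Ligands: 2 1,10-phenanthroline (phen, neutral), 2 iodo (I, -1). Ligand charge sum = -2.
Charge balance with bromide (-1) requires 1 complex ion per 1 bromide.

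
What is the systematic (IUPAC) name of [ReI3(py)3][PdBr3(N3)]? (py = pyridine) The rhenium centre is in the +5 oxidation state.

Both ions are complex: the cation is named first with the plain metal name, the anion second with the -ate form; each ion's ligands are alphabetised independently.
Re is given as +5; the cation's ligand charges sum to -3, so the complex cation is 2+.
A 1:1 salt means the anion carries the equal and opposite charge, 2−.
Anion: ligand charges sum to -4; for the ion to be 2−, Pd = +2.

triiodotris(pyridine)rhenium(V) azidotribromopalladate(II)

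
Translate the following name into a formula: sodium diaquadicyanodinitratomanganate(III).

Ligands: 2 cyano (CN, -1), 2 nitrato (NO3, -1), 2 aqua (H2O, neutral). Ligand charge sum = -4.
With Mn in oxidation state +3, the complex ion is [Mn...]^1−.
Charge balance with sodium (+1) requires 1 complex ion per 1 sodium.

Na[Mn(CN)2(H2O)2(NO3)2]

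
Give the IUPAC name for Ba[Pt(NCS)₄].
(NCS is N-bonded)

The 1 barium counter-ion carries a total charge of +2, so each complex ion is 2−.
Ligand charges: 4×isothiocyanato (-1 each); total -4. So Pt + (-4) = 2−, giving Pt = +2.
The complex ion is anionic, so platinum takes the -ate form platinate(II).

barium tetraisothiocyanatoplatinate(II)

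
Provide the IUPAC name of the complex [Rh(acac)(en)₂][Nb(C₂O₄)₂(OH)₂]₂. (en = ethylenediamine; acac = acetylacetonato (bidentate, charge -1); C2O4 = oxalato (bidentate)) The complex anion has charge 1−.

Both ions are complex: the cation is named first with the plain metal name, the anion second with the -ate form; each ion's ligands are alphabetised independently.
The complex anion is given as 1−; its ligand charges sum to -6, so Nb = +5.
With 2 anions per cation, the cation must be 2×1 = 2+.
Cation: ligand charges sum to -1; for the ion to be 2+, Rh = +3.

(acetylacetonato)bis(ethylenediamine)rhodium(III) dihydroxodioxalatoniobate(V)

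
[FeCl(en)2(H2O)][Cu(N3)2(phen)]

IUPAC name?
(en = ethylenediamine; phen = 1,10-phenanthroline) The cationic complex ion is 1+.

Both ions are complex: the cation is named first with the plain metal name, the anion second with the -ate form; each ion's ligands are alphabetised independently.
The complex cation is given as 1+; its ligand charges sum to -1, so Fe = +2.
A 1:1 salt means the anion carries the equal and opposite charge, 1−.
Anion: ligand charges sum to -2; for the ion to be 1−, Cu = +1.

aquachlorobis(ethylenediamine)iron(II) diazido(1,10-phenanthroline)cuprate(I)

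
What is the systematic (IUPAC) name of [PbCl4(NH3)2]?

There is no counter-ion, so the complex is neutral overall.
Ligand charges: 2×ammine (neutral), 4×chloro (-1 each); total -4. So Pb + (-4) = 0, giving Pb = +4.
Ligands are named alphabetically: ammine before chloro.

diamminetetrachlorolead(IV)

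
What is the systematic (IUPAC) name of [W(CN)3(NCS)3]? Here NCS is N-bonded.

tricyanotriisothiocyanatotungsten(VI)

There is no counter-ion, so the complex is neutral overall.
Ligand charges: 3×isothiocyanato (-1 each), 3×cyano (-1 each); total -6. So W + (-6) = 0, giving W = +6.
Ligands are named alphabetically: cyano before isothiocyanato.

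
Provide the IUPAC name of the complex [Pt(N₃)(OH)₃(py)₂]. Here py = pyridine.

azidotrihydroxobis(pyridine)platinum(IV)

There is no counter-ion, so the complex is neutral overall.
Ligand charges: 1×azido (-1 each), 3×hydroxo (-1 each), 2×pyridine (neutral); total -4. So Pt + (-4) = 0, giving Pt = +4.
Ligands are named alphabetically: azido before hydroxo before pyridine.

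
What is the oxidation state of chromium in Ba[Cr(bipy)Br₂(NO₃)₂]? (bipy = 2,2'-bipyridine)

1 barium outside the brackets (+2 each) → the complex ion is 2−.
Ligand charges: 2×Br = -2; 1×bipy neutral; 2×NO3 = -2; sum -4.
Cr + (-4) = 2− ⇒ Cr is +2.

+2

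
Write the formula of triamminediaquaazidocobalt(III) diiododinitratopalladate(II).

Cation [Co…]: ligand charges -1, Co(III) ⇒ ion charge 2+.
Anion [Pd…]: ligand charges -4, Pd(II) ⇒ ion charge 2−.
One 2+ cation balances one 2− anion.

[Co(H2O)2(N3)(NH3)3][PdI2(NO3)2]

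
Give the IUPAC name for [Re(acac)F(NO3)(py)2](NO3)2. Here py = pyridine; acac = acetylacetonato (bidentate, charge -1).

The 2 nitrate counter-ions carry a total charge of -2, so each complex ion is 2+.
Ligand charges: 2×pyridine (neutral), 1×fluoro (-1 each), 1×acetylacetonato (-1 each), 1×nitrato (-1 each); total -3. So Re + (-3) = 2+, giving Re = +5.
Ligands are named alphabetically: acetylacetonato before fluoro before nitrato before pyridine.

(acetylacetonato)fluoronitratobis(pyridine)rhenium(V) nitrate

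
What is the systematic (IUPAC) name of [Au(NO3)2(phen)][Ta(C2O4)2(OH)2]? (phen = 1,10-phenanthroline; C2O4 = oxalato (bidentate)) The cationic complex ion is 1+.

The complex cation is given as 1+; its ligand charges sum to -2, so Au = +3.
A 1:1 salt means the anion carries the equal and opposite charge, 1−.
Anion: ligand charges sum to -6; for the ion to be 1−, Ta = +5.

dinitrato(1,10-phenanthroline)gold(III) dihydroxodioxalatotantalate(V)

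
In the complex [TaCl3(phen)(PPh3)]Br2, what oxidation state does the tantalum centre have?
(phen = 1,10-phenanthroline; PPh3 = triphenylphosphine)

2 bromide outside the brackets (-1 each) → the complex ion is 2+.
Ligand charges: 1×phen neutral; 3×Cl = -3; 1×PPh3 neutral; sum -3.
Ta + (-3) = 2+ ⇒ Ta is +5.

+5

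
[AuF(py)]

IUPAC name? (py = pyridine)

fluoro(pyridine)gold(I)

There is no counter-ion, so the complex is neutral overall.
Ligand charges: 1×fluoro (-1 each), 1×pyridine (neutral); total -1. So Au + (-1) = 0, giving Au = +1.
Ligands are named alphabetically: fluoro before pyridine.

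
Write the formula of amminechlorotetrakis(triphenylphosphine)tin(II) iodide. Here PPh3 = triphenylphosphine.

Ligands: 4 triphenylphosphine (PPh3, neutral), 1 ammine (NH3, neutral), 1 chloro (Cl, -1). Ligand charge sum = -1.
With Sn in oxidation state +2, the complex ion is [Sn...]^1+.
Charge balance with iodide (-1) requires 1 complex ion per 1 iodide.

[SnCl(NH3)(PPh3)4]I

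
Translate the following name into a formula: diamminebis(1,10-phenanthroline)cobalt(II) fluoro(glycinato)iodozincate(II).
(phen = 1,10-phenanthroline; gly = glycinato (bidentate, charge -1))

[Co(NH3)2(phen)2][ZnF(gly)I]2

Cation [Co…]: ligand charges 0, Co(II) ⇒ ion charge 2+.
Anion [Zn…]: ligand charges -3, Zn(II) ⇒ ion charge 1−.
One 2+ cation requires 2 of the 1− anion.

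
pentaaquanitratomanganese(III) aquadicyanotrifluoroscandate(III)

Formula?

Cation [Mn…]: ligand charges -1, Mn(III) ⇒ ion charge 2+.
Anion [Sc…]: ligand charges -5, Sc(III) ⇒ ion charge 2−.
One 2+ cation balances one 2− anion.

[Mn(H2O)5(NO3)][Sc(CN)2F3(H2O)]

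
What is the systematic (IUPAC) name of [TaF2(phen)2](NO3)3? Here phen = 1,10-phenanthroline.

difluorobis(1,10-phenanthroline)tantalum(V) nitrate

The 3 nitrate counter-ions carry a total charge of -3, so each complex ion is 3+.
Ligand charges: 2×1,10-phenanthroline (neutral), 2×fluoro (-1 each); total -2. So Ta + (-2) = 3+, giving Ta = +5.
Ligands are named alphabetically: fluoro before phenanthroline.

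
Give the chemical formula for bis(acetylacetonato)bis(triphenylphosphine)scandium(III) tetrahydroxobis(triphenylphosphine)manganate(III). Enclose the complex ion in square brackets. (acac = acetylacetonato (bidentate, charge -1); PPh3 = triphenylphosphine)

Cation [Sc…]: ligand charges -2, Sc(III) ⇒ ion charge 1+.
Anion [Mn…]: ligand charges -4, Mn(III) ⇒ ion charge 1−.
One 1+ cation balances one 1− anion.

[Sc(acac)2(PPh3)2][Mn(OH)4(PPh3)2]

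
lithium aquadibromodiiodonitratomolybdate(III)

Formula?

Ligands: 1 aqua (H2O, neutral), 2 iodo (I, -1), 1 nitrato (NO3, -1), 2 bromo (Br, -1). Ligand charge sum = -5.
Charge balance with lithium (+1) requires 1 complex ion per 2 lithium.

Li2[MoBr2(H2O)I2(NO3)]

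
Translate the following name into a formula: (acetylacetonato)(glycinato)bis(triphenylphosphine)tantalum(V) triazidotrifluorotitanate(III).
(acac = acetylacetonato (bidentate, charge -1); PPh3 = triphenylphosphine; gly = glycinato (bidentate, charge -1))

[Ta(acac)(gly)(PPh3)2][TiF3(N3)3]

Cation [Ta…]: ligand charges -2, Ta(V) ⇒ ion charge 3+.
Anion [Ti…]: ligand charges -6, Ti(III) ⇒ ion charge 3−.
One 3+ cation balances one 3− anion.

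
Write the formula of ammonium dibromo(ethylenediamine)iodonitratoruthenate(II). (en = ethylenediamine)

(NH4)2[RuBr2(en)I(NO3)]

Ligands: 2 bromo (Br, -1), 1 nitrato (NO3, -1), 1 iodo (I, -1), 1 ethylenediamine (en, neutral). Ligand charge sum = -4.
Charge balance with ammonium (+1) requires 1 complex ion per 2 ammonium.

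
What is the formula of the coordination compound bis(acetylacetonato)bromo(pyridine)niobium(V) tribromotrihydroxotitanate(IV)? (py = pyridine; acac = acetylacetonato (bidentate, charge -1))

Cation [Nb…]: ligand charges -3, Nb(V) ⇒ ion charge 2+.
Anion [Ti…]: ligand charges -6, Ti(IV) ⇒ ion charge 2−.
One 2+ cation balances one 2− anion.

[Nb(acac)2Br(py)][TiBr3(OH)3]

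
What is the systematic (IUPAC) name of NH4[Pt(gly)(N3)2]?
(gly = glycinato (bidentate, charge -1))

ammonium diazido(glycinato)platinate(II)

The 1 ammonium counter-ion carries a total charge of +1, so each complex ion is 1−.
Ligand charges: 1×glycinato (-1 each), 2×azido (-1 each); total -3. So Pt + (-3) = 1−, giving Pt = +2.
Ligands are named alphabetically: azido before glycinato.
The complex ion is anionic, so platinum takes the -ate form platinate(II).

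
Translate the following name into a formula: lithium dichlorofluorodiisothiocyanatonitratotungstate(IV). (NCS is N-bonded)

Li2[WCl2F(NCS)2(NO3)]

Ligands: 1 nitrato (NO3, -1), 2 isothiocyanato (NCS, -1), 2 chloro (Cl, -1), 1 fluoro (F, -1). Ligand charge sum = -6.
With W in oxidation state +4, the complex ion is [W...]^2−.
Charge balance with lithium (+1) requires 1 complex ion per 2 lithium.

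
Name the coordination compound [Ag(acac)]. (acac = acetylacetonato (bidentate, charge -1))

(acetylacetonato)silver(I)

There is no counter-ion, so the complex is neutral overall.
Ligand charges: 1×acetylacetonato (-1 each); total -1. So Ag + (-1) = 0, giving Ag = +1.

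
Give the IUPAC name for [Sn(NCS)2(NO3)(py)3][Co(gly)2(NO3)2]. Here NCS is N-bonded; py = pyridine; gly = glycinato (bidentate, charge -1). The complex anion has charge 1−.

diisothiocyanatonitratotris(pyridine)tin(IV) bis(glycinato)dinitratocobaltate(III)

The complex anion is given as 1−; its ligand charges sum to -4, so Co = +3.
A 1:1 salt means the cation carries the equal and opposite charge, 1+.
Cation: ligand charges sum to -3; for the ion to be 1+, Sn = +4.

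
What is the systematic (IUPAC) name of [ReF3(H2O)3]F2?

triaquatrifluororhenium(V) fluoride

The 2 fluoride counter-ions carry a total charge of -2, so each complex ion is 2+.
Ligand charges: 3×aqua (neutral), 3×fluoro (-1 each); total -3. So Re + (-3) = 2+, giving Re = +5.
Ligands are named alphabetically: aqua before fluoro.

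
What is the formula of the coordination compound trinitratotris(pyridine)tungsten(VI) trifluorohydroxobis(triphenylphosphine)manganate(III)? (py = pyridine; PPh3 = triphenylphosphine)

[W(NO3)3(py)3][MnF3(OH)(PPh3)2]3

Cation [W…]: ligand charges -3, W(VI) ⇒ ion charge 3+.
Anion [Mn…]: ligand charges -4, Mn(III) ⇒ ion charge 1−.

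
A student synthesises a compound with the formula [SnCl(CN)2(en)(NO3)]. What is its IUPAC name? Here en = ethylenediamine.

There is no counter-ion, so the complex is neutral overall.
Ligand charges: 1×chloro (-1 each), 1×ethylenediamine (neutral), 2×cyano (-1 each), 1×nitrato (-1 each); total -4. So Sn + (-4) = 0, giving Sn = +4.
Ligands are named alphabetically: chloro before cyano before ethylenediamine before nitrato.

chlorodicyano(ethylenediamine)nitratotin(IV)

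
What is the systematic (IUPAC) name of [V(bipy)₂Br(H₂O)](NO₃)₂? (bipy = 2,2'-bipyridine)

aquabis(2,2'-bipyridine)bromovanadium(III) nitrate

The 2 nitrate counter-ions carry a total charge of -2, so each complex ion is 2+.
Ligand charges: 1×aqua (neutral), 1×bromo (-1 each), 2×2,2'-bipyridine (neutral); total -1. So V + (-1) = 2+, giving V = +3.
Ligands are named alphabetically: aqua before bipyridine before bromo.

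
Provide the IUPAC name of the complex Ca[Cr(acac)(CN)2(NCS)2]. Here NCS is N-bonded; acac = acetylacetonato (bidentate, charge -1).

calcium (acetylacetonato)dicyanodiisothiocyanatochromate(III)

The 1 calcium counter-ion carries a total charge of +2, so each complex ion is 2−.
Ligand charges: 2×cyano (-1 each), 2×isothiocyanato (-1 each), 1×acetylacetonato (-1 each); total -5. So Cr + (-5) = 2−, giving Cr = +3.
The complex ion is anionic, so chromium takes the -ate form chromate(III).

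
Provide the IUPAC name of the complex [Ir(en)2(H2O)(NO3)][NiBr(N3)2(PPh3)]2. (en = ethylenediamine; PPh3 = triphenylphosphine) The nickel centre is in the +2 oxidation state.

aquabis(ethylenediamine)nitratoiridium(III) diazidobromo(triphenylphosphine)nickelate(II)

Both ions are complex: the cation is named first with the plain metal name, the anion second with the -ate form; each ion's ligands are alphabetised independently.
Ni is given as +2; the anion's ligand charges sum to -3, so the complex anion is 1−.
With 2 anions per cation, the cation must be 2×1 = 2+.
Cation: ligand charges sum to -1; for the ion to be 2+, Ir = +3.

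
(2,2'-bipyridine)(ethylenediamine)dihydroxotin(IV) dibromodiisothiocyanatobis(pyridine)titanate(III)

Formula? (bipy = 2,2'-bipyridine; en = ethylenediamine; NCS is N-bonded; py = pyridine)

Cation [Sn…]: ligand charges -2, Sn(IV) ⇒ ion charge 2+.
Anion [Ti…]: ligand charges -4, Ti(III) ⇒ ion charge 1−.
One 2+ cation requires 2 of the 1− anion.

[Sn(bipy)(en)(OH)2][TiBr2(NCS)2(py)2]2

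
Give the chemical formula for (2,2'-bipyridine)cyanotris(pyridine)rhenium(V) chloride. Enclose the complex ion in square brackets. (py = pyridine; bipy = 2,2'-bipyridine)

[Re(bipy)(CN)(py)3]Cl4

Ligands: 3 pyridine (py, neutral), 1 2,2'-bipyridine (bipy, neutral), 1 cyano (CN, -1). Ligand charge sum = -1.
Charge balance with chloride (-1) requires 1 complex ion per 4 chloride.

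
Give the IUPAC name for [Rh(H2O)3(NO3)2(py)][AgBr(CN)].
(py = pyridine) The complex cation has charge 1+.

triaquadinitrato(pyridine)rhodium(III) bromocyanoargentate(I)

Both ions are complex: the cation is named first with the plain metal name, the anion second with the -ate form; each ion's ligands are alphabetised independently.
The complex cation is given as 1+; its ligand charges sum to -2, so Rh = +3.
A 1:1 salt means the anion carries the equal and opposite charge, 1−.
Anion: ligand charges sum to -2; for the ion to be 1−, Ag = +1.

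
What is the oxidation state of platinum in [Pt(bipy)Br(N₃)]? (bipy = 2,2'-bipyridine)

No counter-ion: the bracketed complex is neutral.
Ligand charges: 1×N3 = -1; 1×Br = -1; 1×bipy neutral; sum -2.
Pt + (-2) = 0 ⇒ Pt is +2.

+2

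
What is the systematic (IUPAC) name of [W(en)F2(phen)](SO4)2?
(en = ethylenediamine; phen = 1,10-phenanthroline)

(ethylenediamine)difluoro(1,10-phenanthroline)tungsten(VI) sulfate

The 2 sulfate counter-ions carry a total charge of -4, so each complex ion is 4+.
Ligand charges: 1×ethylenediamine (neutral), 1×1,10-phenanthroline (neutral), 2×fluoro (-1 each); total -2. So W + (-2) = 4+, giving W = +6.
Ligands are named alphabetically: ethylenediamine before fluoro before phenanthroline.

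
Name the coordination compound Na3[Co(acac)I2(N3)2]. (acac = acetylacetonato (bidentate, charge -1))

The 3 sodium counter-ions carry a total charge of +3, so each complex ion is 3−.
Ligand charges: 1×acetylacetonato (-1 each), 2×iodo (-1 each), 2×azido (-1 each); total -5. So Co + (-5) = 3−, giving Co = +2.
Ligands are named alphabetically: acetylacetonato before azido before iodo.
The complex ion is anionic, so cobalt takes the -ate form cobaltate(II).

sodium (acetylacetonato)diazidodiiodocobaltate(II)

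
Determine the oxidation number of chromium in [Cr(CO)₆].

0

No counter-ion: the bracketed complex is neutral.
Ligand charges: 6×CO neutral; sum 0.
Cr + (0) = 0 ⇒ Cr is 0.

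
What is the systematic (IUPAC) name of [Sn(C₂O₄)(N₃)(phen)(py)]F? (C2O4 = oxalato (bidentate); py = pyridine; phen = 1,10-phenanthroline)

The 1 fluoride counter-ion carries a total charge of -1, so each complex ion is 1+.
Ligand charges: 1×azido (-1 each), 1×oxalato (-2 each), 1×pyridine (neutral), 1×1,10-phenanthroline (neutral); total -3. So Sn + (-3) = 1+, giving Sn = +4.
Ligands are named alphabetically: azido before oxalato before phenanthroline before pyridine.

azidooxalato(1,10-phenanthroline)(pyridine)tin(IV) fluoride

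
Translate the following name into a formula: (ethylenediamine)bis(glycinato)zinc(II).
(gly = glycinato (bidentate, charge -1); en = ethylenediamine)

[Zn(en)(gly)2]

Ligands: 2 glycinato (gly, -1), 1 ethylenediamine (en, neutral). Ligand charge sum = -2.
With Zn in oxidation state +2, the complex ion is [Zn...].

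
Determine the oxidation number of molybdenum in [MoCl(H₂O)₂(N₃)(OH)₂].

No counter-ion: the bracketed complex is neutral.
Ligand charges: 2×OH = -2; 2×H2O neutral; 1×N3 = -1; 1×Cl = -1; sum -4.
Mo + (-4) = 0 ⇒ Mo is +4.

+4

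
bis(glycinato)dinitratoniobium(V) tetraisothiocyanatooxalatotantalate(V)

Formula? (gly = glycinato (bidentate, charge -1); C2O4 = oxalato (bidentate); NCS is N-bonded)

[Nb(gly)2(NO3)2][Ta(C2O4)(NCS)4]

Cation [Nb…]: ligand charges -4, Nb(V) ⇒ ion charge 1+.
Anion [Ta…]: ligand charges -6, Ta(V) ⇒ ion charge 1−.
One 1+ cation balances one 1− anion.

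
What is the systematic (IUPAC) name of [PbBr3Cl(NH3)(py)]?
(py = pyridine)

There is no counter-ion, so the complex is neutral overall.
Ligand charges: 1×chloro (-1 each), 1×pyridine (neutral), 1×ammine (neutral), 3×bromo (-1 each); total -4. So Pb + (-4) = 0, giving Pb = +4.
Ligands are named alphabetically: ammine before bromo before chloro before pyridine.

amminetribromochloro(pyridine)lead(IV)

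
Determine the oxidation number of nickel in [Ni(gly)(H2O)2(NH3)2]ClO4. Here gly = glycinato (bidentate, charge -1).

1 perchlorate outside the brackets (-1 each) → the complex ion is 1+.
Ligand charges: 1×gly = -1; 2×H2O neutral; 2×NH3 neutral; sum -1.
Ni + (-1) = 1+ ⇒ Ni is +2.

+2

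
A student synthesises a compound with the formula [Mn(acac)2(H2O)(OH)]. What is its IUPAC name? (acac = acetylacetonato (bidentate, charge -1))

bis(acetylacetonato)aquahydroxomanganese(III)

There is no counter-ion, so the complex is neutral overall.
Ligand charges: 2×acetylacetonato (-1 each), 1×hydroxo (-1 each), 1×aqua (neutral); total -3. So Mn + (-3) = 0, giving Mn = +3.
Ligands are named alphabetically: acetylacetonato before aqua before hydroxo.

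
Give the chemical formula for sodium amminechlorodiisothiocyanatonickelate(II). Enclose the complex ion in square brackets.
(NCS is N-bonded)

Ligands: 2 isothiocyanato (NCS, -1), 1 ammine (NH3, neutral), 1 chloro (Cl, -1). Ligand charge sum = -3.
Charge balance with sodium (+1) requires 1 complex ion per 1 sodium.

Na[NiCl(NCS)2(NH3)]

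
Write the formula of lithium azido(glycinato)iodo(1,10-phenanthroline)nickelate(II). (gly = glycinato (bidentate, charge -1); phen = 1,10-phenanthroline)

Ligands: 1 glycinato (gly, -1), 1 iodo (I, -1), 1 1,10-phenanthroline (phen, neutral), 1 azido (N3, -1). Ligand charge sum = -3.
Charge balance with lithium (+1) requires 1 complex ion per 1 lithium.

Li[Ni(gly)I(N3)(phen)]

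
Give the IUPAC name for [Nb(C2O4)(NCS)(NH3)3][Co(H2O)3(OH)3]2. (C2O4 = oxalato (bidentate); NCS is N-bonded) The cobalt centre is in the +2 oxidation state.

triammineisothiocyanatooxalatoniobium(V) triaquatrihydroxocobaltate(II)

Co is given as +2; the anion's ligand charges sum to -3, so the complex anion is 1−.
With 2 anions per cation, the cation must be 2×1 = 2+.
Cation: ligand charges sum to -3; for the ion to be 2+, Nb = +5.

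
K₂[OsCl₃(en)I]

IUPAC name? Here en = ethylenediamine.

potassium trichloro(ethylenediamine)iodoosmate(II)

The 2 potassium counter-ions carry a total charge of +2, so each complex ion is 2−.
Ligand charges: 1×ethylenediamine (neutral), 3×chloro (-1 each), 1×iodo (-1 each); total -4. So Os + (-4) = 2−, giving Os = +2.
The complex ion is anionic, so osmium takes the -ate form osmate(II).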